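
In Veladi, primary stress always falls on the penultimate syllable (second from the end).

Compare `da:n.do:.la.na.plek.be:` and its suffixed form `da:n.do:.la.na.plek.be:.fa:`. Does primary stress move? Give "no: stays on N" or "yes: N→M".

Base `da:n.do:.la.na.plek.be:` (6 syllables):
  The word has 6 syllables; the penultimate syllable (second from the end) is syllable 5 (plek).
  → primary stress on syllable 5.
Suffixed `da:n.do:.la.na.plek.be:.fa:` (7 syllables):
  The word has 7 syllables; the penultimate syllable (second from the end) is syllable 6 (be:).
  → primary stress on syllable 6.

yes: 5→6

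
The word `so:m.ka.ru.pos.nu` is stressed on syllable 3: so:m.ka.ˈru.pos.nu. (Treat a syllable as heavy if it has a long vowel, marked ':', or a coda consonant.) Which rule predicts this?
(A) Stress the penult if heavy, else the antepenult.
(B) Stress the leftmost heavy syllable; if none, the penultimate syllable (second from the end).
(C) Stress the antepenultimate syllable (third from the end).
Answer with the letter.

C

Rule A → syllable 4 (observed: 3).
Rule B → syllable 1 (observed: 3).
Rule C → syllable 3 ✓.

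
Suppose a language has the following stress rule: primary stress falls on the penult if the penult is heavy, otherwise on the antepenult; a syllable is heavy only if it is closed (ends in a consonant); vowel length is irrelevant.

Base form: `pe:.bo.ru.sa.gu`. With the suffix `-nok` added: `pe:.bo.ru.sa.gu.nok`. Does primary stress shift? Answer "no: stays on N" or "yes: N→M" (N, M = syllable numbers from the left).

yes: 3→4

Base `pe:.bo.ru.sa.gu` (5 syllables):
  Weights: 3 ru L, 4 sa L, 5 gu L.
  The penult (syllable 4, sa) is light, so stress falls on the antepenult (syllable 3, ru).
  → primary stress on syllable 3.
Suffixed `pe:.bo.ru.sa.gu.nok` (6 syllables):
  Weights: 4 sa L, 5 gu L, 6 nok H.
  The penult (syllable 5, gu) is light, so stress falls on the antepenult (syllable 4, sa).
  → primary stress on syllable 4.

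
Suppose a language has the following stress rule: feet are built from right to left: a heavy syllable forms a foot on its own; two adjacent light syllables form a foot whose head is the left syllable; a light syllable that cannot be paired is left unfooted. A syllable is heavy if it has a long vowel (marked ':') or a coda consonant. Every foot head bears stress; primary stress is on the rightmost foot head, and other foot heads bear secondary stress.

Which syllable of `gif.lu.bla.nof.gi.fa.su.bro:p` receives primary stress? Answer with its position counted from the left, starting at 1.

8

Weights: 1 gif H, 2 lu L, 3 bla L, 4 nof H, 5 gi L, 6 fa L, 7 su L, 8 bro:p H.
Parse right to left (heavy = foot alone; LL = one foot; stranded L unfooted): (ˈgif) (ˈlu.bla) (ˈnof) gi (ˈfa.su) (ˈbro:p).
Foot heads: 1, 2, 4, 6, 8.
Primary stress on the rightmost head = syllable 8.
Primary stress: syllable 8 → gif.lu.bla.nof.gi.fa.su.ˈbro:p.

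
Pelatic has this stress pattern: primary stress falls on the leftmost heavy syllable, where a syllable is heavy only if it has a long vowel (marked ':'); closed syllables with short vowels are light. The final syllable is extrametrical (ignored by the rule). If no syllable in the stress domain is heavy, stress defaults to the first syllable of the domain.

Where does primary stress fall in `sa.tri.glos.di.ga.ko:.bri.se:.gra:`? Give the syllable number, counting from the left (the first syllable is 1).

6

The final syllable (9, gra:) is extrametrical; the stress domain is syllables 1–8.
Weights: 1 sa L, 2 tri L, 3 glos L, 4 di L, 5 ga L, 6 ko: H, 7 bri L, 8 se: H.
Heavy syllables in the domain: 6, 8. The leftmost is syllable 6 (ko:).
Primary stress: syllable 6 → sa.tri.glos.di.ga.ˈko:.bri.se:.gra:.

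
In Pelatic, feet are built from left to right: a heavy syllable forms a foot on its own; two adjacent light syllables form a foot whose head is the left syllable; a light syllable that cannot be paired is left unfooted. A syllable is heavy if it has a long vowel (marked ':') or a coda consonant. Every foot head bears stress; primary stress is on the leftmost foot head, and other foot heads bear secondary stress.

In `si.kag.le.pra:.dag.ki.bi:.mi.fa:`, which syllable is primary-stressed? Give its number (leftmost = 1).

2

Weights: 1 si L, 2 kag H, 3 le L, 4 pra: H, 5 dag H, 6 ki L, 7 bi: H, 8 mi L, 9 fa: H.
Parse left to right (heavy = foot alone; LL = one foot; stranded L unfooted): si (ˈkag) le (ˈpra:) (ˈdag) ki (ˈbi:) mi (ˈfa:).
Foot heads: 2, 4, 5, 7, 9.
Primary stress on the leftmost head = syllable 2.
Primary stress: syllable 2 → si.ˈkag.le.pra:.dag.ki.bi:.mi.fa:.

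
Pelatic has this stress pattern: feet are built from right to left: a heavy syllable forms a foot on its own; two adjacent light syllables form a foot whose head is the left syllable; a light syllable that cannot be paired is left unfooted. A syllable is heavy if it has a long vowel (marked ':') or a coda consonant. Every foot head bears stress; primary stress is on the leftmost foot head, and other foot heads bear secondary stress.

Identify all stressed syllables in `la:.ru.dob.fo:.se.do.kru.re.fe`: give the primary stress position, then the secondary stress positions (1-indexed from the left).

primary 1, secondary 3, 4, 6, 8

Weights: 1 la: H, 2 ru L, 3 dob H, 4 fo: H, 5 se L, 6 do L, 7 kru L, 8 re L, 9 fe L.
Parse right to left (heavy = foot alone; LL = one foot; stranded L unfooted): (ˈla:) ru (ˈdob) (ˈfo:) se (ˈdo.kru) (ˈre.fe).
Foot heads: 1, 3, 4, 6, 8.
Primary stress on the leftmost head = syllable 1.
Secondary stress on 3, 4, 6, 8: ˈla:.ru.ˌdob.ˌfo:.se.ˌdo.kru.ˌre.fe.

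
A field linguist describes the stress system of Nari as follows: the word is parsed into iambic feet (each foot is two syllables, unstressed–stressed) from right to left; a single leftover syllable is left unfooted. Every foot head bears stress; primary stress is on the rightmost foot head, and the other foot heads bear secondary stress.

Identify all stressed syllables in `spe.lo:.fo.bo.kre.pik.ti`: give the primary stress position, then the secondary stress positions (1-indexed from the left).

primary 7, secondary 3, 5

Parse right to left into iambic (σˈσ) feet: spe (lo:.ˈfo) (bo.ˈkre) (pik.ˈti). Syllable 1 is left unfooted.
Foot heads (stressed positions): 3, 5, 7.
End Rule Rightmost: primary stress on the rightmost head = syllable 7.
Secondary stress on 3, 5: spe.lo:.ˌfo.bo.ˌkre.pik.ˈti.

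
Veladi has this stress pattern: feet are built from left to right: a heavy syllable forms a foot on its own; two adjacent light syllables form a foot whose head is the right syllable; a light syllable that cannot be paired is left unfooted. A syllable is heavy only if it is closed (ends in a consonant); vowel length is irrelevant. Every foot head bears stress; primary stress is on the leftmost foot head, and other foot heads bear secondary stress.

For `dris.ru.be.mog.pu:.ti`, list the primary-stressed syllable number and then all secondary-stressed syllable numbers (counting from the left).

Weights: 1 dris H, 2 ru L, 3 be L, 4 mog H, 5 pu: L, 6 ti L.
Parse left to right (heavy = foot alone; LL = one foot; stranded L unfooted): (ˈdris) (ru.ˈbe) (ˈmog) (pu:.ˈti).
Foot heads: 1, 3, 4, 6.
Primary stress on the leftmost head = syllable 1.
Secondary stress on 3, 4, 6: ˈdris.ru.ˌbe.ˌmog.pu:.ˌti.

primary 1, secondary 3, 4, 6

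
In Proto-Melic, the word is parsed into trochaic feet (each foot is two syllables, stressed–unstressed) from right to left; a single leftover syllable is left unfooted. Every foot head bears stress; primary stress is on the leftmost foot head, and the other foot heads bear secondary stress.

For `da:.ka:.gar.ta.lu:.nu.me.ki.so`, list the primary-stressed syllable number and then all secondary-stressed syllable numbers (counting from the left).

primary 2, secondary 4, 6, 8

Parse right to left into trochaic (ˈσσ) feet: da: (ˈka:.gar) (ˈta.lu:) (ˈnu.me) (ˈki.so). Syllable 1 is left unfooted.
Foot heads (stressed positions): 2, 4, 6, 8.
End Rule Leftmost: primary stress on the leftmost head = syllable 2.
Secondary stress on 4, 6, 8: da:.ˈka:.gar.ˌta.lu:.ˌnu.me.ˌki.so.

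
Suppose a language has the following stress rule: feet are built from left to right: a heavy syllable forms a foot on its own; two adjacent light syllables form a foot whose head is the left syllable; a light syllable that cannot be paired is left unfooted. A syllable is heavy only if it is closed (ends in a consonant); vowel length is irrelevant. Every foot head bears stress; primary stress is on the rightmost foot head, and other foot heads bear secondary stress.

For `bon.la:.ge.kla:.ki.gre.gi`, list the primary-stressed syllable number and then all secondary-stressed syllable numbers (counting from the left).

Weights: 1 bon H, 2 la: L, 3 ge L, 4 kla: L, 5 ki L, 6 gre L, 7 gi L.
Parse left to right (heavy = foot alone; LL = one foot; stranded L unfooted): (ˈbon) (ˈla:.ge) (ˈkla:.ki) (ˈgre.gi).
Foot heads: 1, 2, 4, 6.
Primary stress on the rightmost head = syllable 6.
Secondary stress on 1, 2, 4: ˌbon.ˌla:.ge.ˌkla:.ki.ˈgre.gi.

primary 6, secondary 1, 2, 4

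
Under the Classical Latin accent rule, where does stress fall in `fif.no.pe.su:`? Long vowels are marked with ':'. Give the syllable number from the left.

2

Classical Latin: stress the penult if heavy (long vowel or closed), else the antepenult.
Weights: 2 no L, 3 pe L, 4 su: H.
The penult (syllable 3, pe) is light, so stress falls on the antepenult (syllable 2, no).
Stress on syllable 2: fif.ˈno.pe.su:.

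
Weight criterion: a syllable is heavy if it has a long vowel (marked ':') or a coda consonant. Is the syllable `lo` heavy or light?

light

`lo`: short vowel, open (no coda). Short vowel, open → light.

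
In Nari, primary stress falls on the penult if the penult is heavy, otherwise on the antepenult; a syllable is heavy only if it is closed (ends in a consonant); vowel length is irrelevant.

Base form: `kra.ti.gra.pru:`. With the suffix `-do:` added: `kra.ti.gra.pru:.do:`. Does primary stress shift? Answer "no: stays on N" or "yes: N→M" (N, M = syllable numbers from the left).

yes: 2→3

Base `kra.ti.gra.pru:` (4 syllables):
  Weights: 2 ti L, 3 gra L, 4 pru: L.
  The penult (syllable 3, gra) is light, so stress falls on the antepenult (syllable 2, ti).
  → primary stress on syllable 2.
Suffixed `kra.ti.gra.pru:.do:` (5 syllables):
  Weights: 3 gra L, 4 pru: L, 5 do: L.
  The penult (syllable 4, pru:) is light, so stress falls on the antepenult (syllable 3, gra).
  → primary stress on syllable 3.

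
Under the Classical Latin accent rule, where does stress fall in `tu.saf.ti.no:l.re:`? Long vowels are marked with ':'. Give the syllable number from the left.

4

Classical Latin: stress the penult if heavy (long vowel or closed), else the antepenult.
Weights: 3 ti L, 4 no:l H, 5 re: H.
The penult (syllable 4, no:l) is heavy, so it takes stress.
Stress on syllable 4: tu.saf.ti.ˈno:l.re:.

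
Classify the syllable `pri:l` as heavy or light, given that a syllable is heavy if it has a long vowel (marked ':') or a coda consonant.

`pri:l`: long vowel, closed (coda /l/). Long vowel and closed → heavy.

heavy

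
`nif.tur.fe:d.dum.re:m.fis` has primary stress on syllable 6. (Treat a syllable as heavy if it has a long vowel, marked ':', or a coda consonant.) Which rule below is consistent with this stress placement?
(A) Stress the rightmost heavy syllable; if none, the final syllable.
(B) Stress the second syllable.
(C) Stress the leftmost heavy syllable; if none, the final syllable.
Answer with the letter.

Rule A → syllable 6 ✓.
Rule B → syllable 2 (observed: 6).
Rule C → syllable 1 (observed: 6).

A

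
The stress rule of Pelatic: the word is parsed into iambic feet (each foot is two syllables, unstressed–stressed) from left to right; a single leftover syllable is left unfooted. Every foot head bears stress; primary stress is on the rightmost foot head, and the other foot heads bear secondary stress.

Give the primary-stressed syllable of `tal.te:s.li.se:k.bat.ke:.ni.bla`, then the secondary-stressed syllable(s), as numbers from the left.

primary 8, secondary 2, 4, 6

Parse left to right into iambic (σˈσ) feet: (tal.ˈte:s) (li.ˈse:k) (bat.ˈke:) (ni.ˈbla).
Foot heads (stressed positions): 2, 4, 6, 8.
End Rule Rightmost: primary stress on the rightmost head = syllable 8.
Secondary stress on 2, 4, 6: tal.ˌte:s.li.ˌse:k.bat.ˌke:.ni.ˈbla.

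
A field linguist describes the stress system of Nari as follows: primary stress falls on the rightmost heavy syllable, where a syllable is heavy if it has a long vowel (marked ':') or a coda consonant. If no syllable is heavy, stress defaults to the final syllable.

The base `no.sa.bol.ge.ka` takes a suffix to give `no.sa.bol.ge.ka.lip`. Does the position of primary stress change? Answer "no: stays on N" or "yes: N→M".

yes: 3→6

Base `no.sa.bol.ge.ka` (5 syllables):
  Weights: 1 no L, 2 sa L, 3 bol H, 4 ge L, 5 ka L.
  Heavy syllables in the domain: 3. The rightmost is syllable 3 (bol).
  → primary stress on syllable 3.
Suffixed `no.sa.bol.ge.ka.lip` (6 syllables):
  Weights: 1 no L, 2 sa L, 3 bol H, 4 ge L, 5 ka L, 6 lip H.
  Heavy syllables in the domain: 3, 6. The rightmost is syllable 6 (lip).
  → primary stress on syllable 6.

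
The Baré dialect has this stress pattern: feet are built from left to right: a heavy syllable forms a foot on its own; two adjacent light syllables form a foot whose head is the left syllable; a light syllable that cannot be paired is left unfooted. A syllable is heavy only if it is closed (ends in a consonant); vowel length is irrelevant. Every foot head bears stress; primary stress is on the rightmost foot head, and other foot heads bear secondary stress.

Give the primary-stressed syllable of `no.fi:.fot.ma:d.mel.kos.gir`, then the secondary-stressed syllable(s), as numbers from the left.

Weights: 1 no L, 2 fi: L, 3 fot H, 4 ma:d H, 5 mel H, 6 kos H, 7 gir H.
Parse left to right (heavy = foot alone; LL = one foot; stranded L unfooted): (ˈno.fi:) (ˈfot) (ˈma:d) (ˈmel) (ˈkos) (ˈgir).
Foot heads: 1, 3, 4, 5, 6, 7.
Primary stress on the rightmost head = syllable 7.
Secondary stress on 1, 3, 4, 5, 6: ˌno.fi:.ˌfot.ˌma:d.ˌmel.ˌkos.ˈgir.

primary 7, secondary 1, 3, 4, 5, 6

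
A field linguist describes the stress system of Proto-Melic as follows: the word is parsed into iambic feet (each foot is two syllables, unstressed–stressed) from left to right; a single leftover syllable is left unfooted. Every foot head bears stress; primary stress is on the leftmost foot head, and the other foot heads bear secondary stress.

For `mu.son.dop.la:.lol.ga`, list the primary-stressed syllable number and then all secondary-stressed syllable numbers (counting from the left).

Parse left to right into iambic (σˈσ) feet: (mu.ˈson) (dop.ˈla:) (lol.ˈga).
Foot heads (stressed positions): 2, 4, 6.
End Rule Leftmost: primary stress on the leftmost head = syllable 2.
Secondary stress on 4, 6: mu.ˈson.dop.ˌla:.lol.ˌga.

primary 2, secondary 4, 6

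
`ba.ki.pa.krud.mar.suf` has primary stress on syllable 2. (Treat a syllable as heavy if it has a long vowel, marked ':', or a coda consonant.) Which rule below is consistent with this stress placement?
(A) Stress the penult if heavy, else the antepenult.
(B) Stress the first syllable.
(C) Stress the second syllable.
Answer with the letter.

Rule A → syllable 5 (observed: 2).
Rule B → syllable 1 (observed: 2).
Rule C → syllable 2 ✓.

C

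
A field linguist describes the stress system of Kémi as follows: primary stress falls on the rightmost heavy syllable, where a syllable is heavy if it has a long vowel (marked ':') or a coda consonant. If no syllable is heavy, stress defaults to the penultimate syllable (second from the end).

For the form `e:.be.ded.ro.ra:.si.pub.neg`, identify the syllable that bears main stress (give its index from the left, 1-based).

8

Weights: 1 e: H, 2 be L, 3 ded H, 4 ro L, 5 ra: H, 6 si L, 7 pub H, 8 neg H.
Heavy syllables in the domain: 1, 3, 5, 7, 8. The rightmost is syllable 8 (neg).
Primary stress: syllable 8 → e:.be.ded.ro.ra:.si.pub.ˈneg.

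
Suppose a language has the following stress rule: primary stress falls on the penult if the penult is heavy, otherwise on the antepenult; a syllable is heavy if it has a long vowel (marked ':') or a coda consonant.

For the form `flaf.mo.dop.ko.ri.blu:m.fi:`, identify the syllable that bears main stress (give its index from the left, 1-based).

Weights: 5 ri L, 6 blu:m H, 7 fi: H.
The penult (syllable 6, blu:m) is heavy, so it takes stress.
Primary stress: syllable 6 → flaf.mo.dop.ko.ri.ˈblu:m.fi:.

6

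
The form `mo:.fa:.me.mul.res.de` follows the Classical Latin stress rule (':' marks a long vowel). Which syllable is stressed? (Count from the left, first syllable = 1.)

Classical Latin: stress the penult if heavy (long vowel or closed), else the antepenult.
Weights: 4 mul H, 5 res H, 6 de L.
The penult (syllable 5, res) is heavy, so it takes stress.
Stress on syllable 5: mo:.fa:.me.mul.ˈres.de.

5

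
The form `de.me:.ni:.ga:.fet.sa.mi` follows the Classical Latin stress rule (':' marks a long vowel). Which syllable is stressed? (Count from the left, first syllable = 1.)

5

Classical Latin: stress the penult if heavy (long vowel or closed), else the antepenult.
Weights: 5 fet H, 6 sa L, 7 mi L.
The penult (syllable 6, sa) is light, so stress falls on the antepenult (syllable 5, fet).
Stress on syllable 5: de.me:.ni:.ga:.ˈfet.sa.mi.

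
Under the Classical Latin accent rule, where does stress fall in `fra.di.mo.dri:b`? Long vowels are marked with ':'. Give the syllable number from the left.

Classical Latin: stress the penult if heavy (long vowel or closed), else the antepenult.
Weights: 2 di L, 3 mo L, 4 dri:b H.
The penult (syllable 3, mo) is light, so stress falls on the antepenult (syllable 2, di).
Stress on syllable 2: fra.ˈdi.mo.dri:b.

2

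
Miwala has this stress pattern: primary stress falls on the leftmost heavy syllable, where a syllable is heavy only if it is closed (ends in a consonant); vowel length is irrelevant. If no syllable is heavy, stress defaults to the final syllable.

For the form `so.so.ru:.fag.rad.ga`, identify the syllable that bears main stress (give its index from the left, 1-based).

Weights: 1 so L, 2 so L, 3 ru: L, 4 fag H, 5 rad H, 6 ga L.
Heavy syllables in the domain: 4, 5. The leftmost is syllable 4 (fag).
Primary stress: syllable 4 → so.so.ru:.ˈfag.rad.ga.

4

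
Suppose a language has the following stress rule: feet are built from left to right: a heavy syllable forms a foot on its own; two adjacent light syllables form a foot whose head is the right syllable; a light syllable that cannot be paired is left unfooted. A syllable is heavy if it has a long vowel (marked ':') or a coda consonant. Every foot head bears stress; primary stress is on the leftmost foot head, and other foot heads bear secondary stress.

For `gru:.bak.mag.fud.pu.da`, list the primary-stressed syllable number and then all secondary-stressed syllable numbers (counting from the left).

Weights: 1 gru: H, 2 bak H, 3 mag H, 4 fud H, 5 pu L, 6 da L.
Parse left to right (heavy = foot alone; LL = one foot; stranded L unfooted): (ˈgru:) (ˈbak) (ˈmag) (ˈfud) (pu.ˈda).
Foot heads: 1, 2, 3, 4, 6.
Primary stress on the leftmost head = syllable 1.
Secondary stress on 2, 3, 4, 6: ˈgru:.ˌbak.ˌmag.ˌfud.pu.ˌda.

primary 1, secondary 2, 3, 4, 6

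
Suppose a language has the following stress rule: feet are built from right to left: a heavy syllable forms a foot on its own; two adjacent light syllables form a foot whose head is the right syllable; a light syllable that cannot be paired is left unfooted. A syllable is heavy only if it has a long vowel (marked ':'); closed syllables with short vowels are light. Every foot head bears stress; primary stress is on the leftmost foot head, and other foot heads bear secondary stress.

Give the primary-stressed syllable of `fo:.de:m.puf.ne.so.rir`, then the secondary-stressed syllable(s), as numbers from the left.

Weights: 1 fo: H, 2 de:m H, 3 puf L, 4 ne L, 5 so L, 6 rir L.
Parse right to left (heavy = foot alone; LL = one foot; stranded L unfooted): (ˈfo:) (ˈde:m) (puf.ˈne) (so.ˈrir).
Foot heads: 1, 2, 4, 6.
Primary stress on the leftmost head = syllable 1.
Secondary stress on 2, 4, 6: ˈfo:.ˌde:m.puf.ˌne.so.ˌrir.

primary 1, secondary 2, 4, 6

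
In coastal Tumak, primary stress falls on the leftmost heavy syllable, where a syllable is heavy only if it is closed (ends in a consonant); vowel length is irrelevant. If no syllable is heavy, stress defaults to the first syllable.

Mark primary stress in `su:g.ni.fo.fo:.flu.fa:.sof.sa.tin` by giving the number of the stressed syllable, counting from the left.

Weights: 1 su:g H, 2 ni L, 3 fo L, 4 fo: L, 5 flu L, 6 fa: L, 7 sof H, 8 sa L, 9 tin H.
Heavy syllables in the domain: 1, 7, 9. The leftmost is syllable 1 (su:g).
Primary stress: syllable 1 → ˈsu:g.ni.fo.fo:.flu.fa:.sof.sa.tin.

1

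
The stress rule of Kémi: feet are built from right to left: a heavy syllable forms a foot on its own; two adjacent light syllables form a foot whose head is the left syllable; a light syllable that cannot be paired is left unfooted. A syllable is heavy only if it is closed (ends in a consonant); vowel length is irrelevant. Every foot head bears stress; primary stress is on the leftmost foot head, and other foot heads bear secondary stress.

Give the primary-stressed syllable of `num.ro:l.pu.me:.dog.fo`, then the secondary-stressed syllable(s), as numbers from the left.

Weights: 1 num H, 2 ro:l H, 3 pu L, 4 me: L, 5 dog H, 6 fo L.
Parse right to left (heavy = foot alone; LL = one foot; stranded L unfooted): (ˈnum) (ˈro:l) (ˈpu.me:) (ˈdog) fo.
Foot heads: 1, 2, 3, 5.
Primary stress on the leftmost head = syllable 1.
Secondary stress on 2, 3, 5: ˈnum.ˌro:l.ˌpu.me:.ˌdog.fo.

primary 1, secondary 2, 3, 5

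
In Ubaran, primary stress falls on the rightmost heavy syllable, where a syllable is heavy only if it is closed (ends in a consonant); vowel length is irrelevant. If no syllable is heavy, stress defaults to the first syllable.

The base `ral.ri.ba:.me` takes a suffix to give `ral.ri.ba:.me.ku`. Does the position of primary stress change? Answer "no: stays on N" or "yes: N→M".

no: stays on 1

Base `ral.ri.ba:.me` (4 syllables):
  Weights: 1 ral H, 2 ri L, 3 ba: L, 4 me L.
  Heavy syllables in the domain: 1. The rightmost is syllable 1 (ral).
  → primary stress on syllable 1.
Suffixed `ral.ri.ba:.me.ku` (5 syllables):
  Weights: 1 ral H, 2 ri L, 3 ba: L, 4 me L, 5 ku L.
  Heavy syllables in the domain: 1. The rightmost is syllable 1 (ral).
  → primary stress on syllable 1.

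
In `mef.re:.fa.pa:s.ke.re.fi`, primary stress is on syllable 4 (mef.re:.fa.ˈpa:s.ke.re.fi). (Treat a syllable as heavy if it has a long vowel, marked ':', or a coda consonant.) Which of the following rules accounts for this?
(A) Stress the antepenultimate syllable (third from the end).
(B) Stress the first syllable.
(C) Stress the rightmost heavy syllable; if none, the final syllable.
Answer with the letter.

C

Rule A → syllable 5 (observed: 4).
Rule B → syllable 1 (observed: 4).
Rule C → syllable 4 ✓.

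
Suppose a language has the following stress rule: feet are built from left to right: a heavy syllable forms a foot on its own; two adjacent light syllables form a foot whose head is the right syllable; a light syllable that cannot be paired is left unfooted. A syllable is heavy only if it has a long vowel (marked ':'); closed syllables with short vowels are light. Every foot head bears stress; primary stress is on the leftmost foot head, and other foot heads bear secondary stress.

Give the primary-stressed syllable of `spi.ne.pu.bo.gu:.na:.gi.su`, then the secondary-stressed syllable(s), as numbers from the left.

primary 2, secondary 4, 5, 6, 8

Weights: 1 spi L, 2 ne L, 3 pu L, 4 bo L, 5 gu: H, 6 na: H, 7 gi L, 8 su L.
Parse left to right (heavy = foot alone; LL = one foot; stranded L unfooted): (spi.ˈne) (pu.ˈbo) (ˈgu:) (ˈna:) (gi.ˈsu).
Foot heads: 2, 4, 5, 6, 8.
Primary stress on the leftmost head = syllable 2.
Secondary stress on 4, 5, 6, 8: spi.ˈne.pu.ˌbo.ˌgu:.ˌna:.gi.ˌsu.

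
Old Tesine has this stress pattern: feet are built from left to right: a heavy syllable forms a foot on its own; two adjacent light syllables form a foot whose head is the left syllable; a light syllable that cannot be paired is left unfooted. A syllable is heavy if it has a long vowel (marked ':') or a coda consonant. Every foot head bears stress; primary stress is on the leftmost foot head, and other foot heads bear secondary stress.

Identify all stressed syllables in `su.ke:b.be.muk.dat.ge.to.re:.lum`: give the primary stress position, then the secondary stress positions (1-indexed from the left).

Weights: 1 su L, 2 ke:b H, 3 be L, 4 muk H, 5 dat H, 6 ge L, 7 to L, 8 re: H, 9 lum H.
Parse left to right (heavy = foot alone; LL = one foot; stranded L unfooted): su (ˈke:b) be (ˈmuk) (ˈdat) (ˈge.to) (ˈre:) (ˈlum).
Foot heads: 2, 4, 5, 6, 8, 9.
Primary stress on the leftmost head = syllable 2.
Secondary stress on 4, 5, 6, 8, 9: su.ˈke:b.be.ˌmuk.ˌdat.ˌge.to.ˌre:.ˌlum.

primary 2, secondary 4, 5, 6, 8, 9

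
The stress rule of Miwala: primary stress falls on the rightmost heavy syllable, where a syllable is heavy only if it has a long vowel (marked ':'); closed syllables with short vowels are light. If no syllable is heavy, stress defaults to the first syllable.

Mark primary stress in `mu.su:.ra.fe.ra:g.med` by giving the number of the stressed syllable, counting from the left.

5

Weights: 1 mu L, 2 su: H, 3 ra L, 4 fe L, 5 ra:g H, 6 med L.
Heavy syllables in the domain: 2, 5. The rightmost is syllable 5 (ra:g).
Primary stress: syllable 5 → mu.su:.ra.fe.ˈra:g.med.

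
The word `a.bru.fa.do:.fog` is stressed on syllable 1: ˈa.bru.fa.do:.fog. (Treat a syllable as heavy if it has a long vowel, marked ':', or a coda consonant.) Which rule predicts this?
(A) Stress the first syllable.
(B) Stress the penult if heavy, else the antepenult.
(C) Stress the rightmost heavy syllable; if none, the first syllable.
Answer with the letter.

Rule A → syllable 1 ✓.
Rule B → syllable 4 (observed: 1).
Rule C → syllable 5 (observed: 1).

A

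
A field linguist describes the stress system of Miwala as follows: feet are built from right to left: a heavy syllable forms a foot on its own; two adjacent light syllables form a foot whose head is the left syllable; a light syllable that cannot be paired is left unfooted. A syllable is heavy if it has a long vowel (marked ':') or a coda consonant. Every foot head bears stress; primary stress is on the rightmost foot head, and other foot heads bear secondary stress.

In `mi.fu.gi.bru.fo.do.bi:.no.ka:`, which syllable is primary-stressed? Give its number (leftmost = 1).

Weights: 1 mi L, 2 fu L, 3 gi L, 4 bru L, 5 fo L, 6 do L, 7 bi: H, 8 no L, 9 ka: H.
Parse right to left (heavy = foot alone; LL = one foot; stranded L unfooted): (ˈmi.fu) (ˈgi.bru) (ˈfo.do) (ˈbi:) no (ˈka:).
Foot heads: 1, 3, 5, 7, 9.
Primary stress on the rightmost head = syllable 9.
Primary stress: syllable 9 → mi.fu.gi.bru.fo.do.bi:.no.ˈka:.

9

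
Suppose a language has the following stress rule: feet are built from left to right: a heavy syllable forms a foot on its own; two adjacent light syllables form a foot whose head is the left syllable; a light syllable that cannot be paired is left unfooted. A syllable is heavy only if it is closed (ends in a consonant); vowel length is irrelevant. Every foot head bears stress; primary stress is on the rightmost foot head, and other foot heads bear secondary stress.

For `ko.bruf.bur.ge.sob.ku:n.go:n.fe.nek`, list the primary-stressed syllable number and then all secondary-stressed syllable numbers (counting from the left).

primary 9, secondary 2, 3, 5, 6, 7

Weights: 1 ko L, 2 bruf H, 3 bur H, 4 ge L, 5 sob H, 6 ku:n H, 7 go:n H, 8 fe L, 9 nek H.
Parse left to right (heavy = foot alone; LL = one foot; stranded L unfooted): ko (ˈbruf) (ˈbur) ge (ˈsob) (ˈku:n) (ˈgo:n) fe (ˈnek).
Foot heads: 2, 3, 5, 6, 7, 9.
Primary stress on the rightmost head = syllable 9.
Secondary stress on 2, 3, 5, 6, 7: ko.ˌbruf.ˌbur.ge.ˌsob.ˌku:n.ˌgo:n.fe.ˈnek.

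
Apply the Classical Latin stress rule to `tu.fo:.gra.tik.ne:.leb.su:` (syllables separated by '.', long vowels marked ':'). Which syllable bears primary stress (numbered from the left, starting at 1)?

6

Classical Latin: stress the penult if heavy (long vowel or closed), else the antepenult.
Weights: 5 ne: H, 6 leb H, 7 su: H.
The penult (syllable 6, leb) is heavy, so it takes stress.
Stress on syllable 6: tu.fo:.gra.tik.ne:.ˈleb.su:.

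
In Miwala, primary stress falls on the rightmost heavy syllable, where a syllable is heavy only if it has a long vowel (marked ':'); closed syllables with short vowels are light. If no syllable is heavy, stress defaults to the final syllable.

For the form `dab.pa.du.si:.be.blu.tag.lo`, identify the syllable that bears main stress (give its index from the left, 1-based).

4

Weights: 1 dab L, 2 pa L, 3 du L, 4 si: H, 5 be L, 6 blu L, 7 tag L, 8 lo L.
Heavy syllables in the domain: 4. The rightmost is syllable 4 (si:).
Primary stress: syllable 4 → dab.pa.du.ˈsi:.be.blu.tag.lo.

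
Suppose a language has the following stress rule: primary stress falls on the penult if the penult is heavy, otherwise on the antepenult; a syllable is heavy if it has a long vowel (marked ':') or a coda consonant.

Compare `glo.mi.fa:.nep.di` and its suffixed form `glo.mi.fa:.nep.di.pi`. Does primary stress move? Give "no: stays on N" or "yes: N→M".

no: stays on 4

Base `glo.mi.fa:.nep.di` (5 syllables):
  Weights: 3 fa: H, 4 nep H, 5 di L.
  The penult (syllable 4, nep) is heavy, so it takes stress.
  → primary stress on syllable 4.
Suffixed `glo.mi.fa:.nep.di.pi` (6 syllables):
  Weights: 4 nep H, 5 di L, 6 pi L.
  The penult (syllable 5, di) is light, so stress falls on the antepenult (syllable 4, nep).
  → primary stress on syllable 4.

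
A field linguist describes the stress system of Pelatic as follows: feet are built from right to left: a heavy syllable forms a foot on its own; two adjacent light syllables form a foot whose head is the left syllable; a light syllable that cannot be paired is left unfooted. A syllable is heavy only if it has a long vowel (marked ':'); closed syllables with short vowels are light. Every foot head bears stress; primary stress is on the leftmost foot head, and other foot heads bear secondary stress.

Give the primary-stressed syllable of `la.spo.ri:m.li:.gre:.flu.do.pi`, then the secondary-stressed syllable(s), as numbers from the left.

primary 1, secondary 3, 4, 5, 7

Weights: 1 la L, 2 spo L, 3 ri:m H, 4 li: H, 5 gre: H, 6 flu L, 7 do L, 8 pi L.
Parse right to left (heavy = foot alone; LL = one foot; stranded L unfooted): (ˈla.spo) (ˈri:m) (ˈli:) (ˈgre:) flu (ˈdo.pi).
Foot heads: 1, 3, 4, 5, 7.
Primary stress on the leftmost head = syllable 1.
Secondary stress on 3, 4, 5, 7: ˈla.spo.ˌri:m.ˌli:.ˌgre:.flu.ˌdo.pi.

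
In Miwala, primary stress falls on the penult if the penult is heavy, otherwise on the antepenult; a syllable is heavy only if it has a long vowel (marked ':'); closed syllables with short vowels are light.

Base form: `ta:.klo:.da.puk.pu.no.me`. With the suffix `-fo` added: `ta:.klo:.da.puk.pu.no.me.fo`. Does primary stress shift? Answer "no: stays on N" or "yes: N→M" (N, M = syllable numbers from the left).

yes: 5→6

Base `ta:.klo:.da.puk.pu.no.me` (7 syllables):
  Weights: 5 pu L, 6 no L, 7 me L.
  The penult (syllable 6, no) is light, so stress falls on the antepenult (syllable 5, pu).
  → primary stress on syllable 5.
Suffixed `ta:.klo:.da.puk.pu.no.me.fo` (8 syllables):
  Weights: 6 no L, 7 me L, 8 fo L.
  The penult (syllable 7, me) is light, so stress falls on the antepenult (syllable 6, no).
  → primary stress on syllable 6.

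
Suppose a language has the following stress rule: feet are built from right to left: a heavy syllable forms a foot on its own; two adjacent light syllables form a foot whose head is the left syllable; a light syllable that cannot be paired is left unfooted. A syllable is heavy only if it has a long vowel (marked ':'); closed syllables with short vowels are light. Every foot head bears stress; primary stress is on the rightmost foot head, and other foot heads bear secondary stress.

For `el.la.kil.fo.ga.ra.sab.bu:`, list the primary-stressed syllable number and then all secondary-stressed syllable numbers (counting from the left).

Weights: 1 el L, 2 la L, 3 kil L, 4 fo L, 5 ga L, 6 ra L, 7 sab L, 8 bu: H.
Parse right to left (heavy = foot alone; LL = one foot; stranded L unfooted): el (ˈla.kil) (ˈfo.ga) (ˈra.sab) (ˈbu:).
Foot heads: 2, 4, 6, 8.
Primary stress on the rightmost head = syllable 8.
Secondary stress on 2, 4, 6: el.ˌla.kil.ˌfo.ga.ˌra.sab.ˈbu:.

primary 8, secondary 2, 4, 6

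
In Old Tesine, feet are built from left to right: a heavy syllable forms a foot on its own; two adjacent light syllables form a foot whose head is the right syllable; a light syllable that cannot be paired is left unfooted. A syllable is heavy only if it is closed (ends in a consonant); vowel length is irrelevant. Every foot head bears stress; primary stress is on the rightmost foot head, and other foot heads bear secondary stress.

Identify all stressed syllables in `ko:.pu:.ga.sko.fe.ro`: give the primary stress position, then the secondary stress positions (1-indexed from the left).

Weights: 1 ko: L, 2 pu: L, 3 ga L, 4 sko L, 5 fe L, 6 ro L.
Parse left to right (heavy = foot alone; LL = one foot; stranded L unfooted): (ko:.ˈpu:) (ga.ˈsko) (fe.ˈro).
Foot heads: 2, 4, 6.
Primary stress on the rightmost head = syllable 6.
Secondary stress on 2, 4: ko:.ˌpu:.ga.ˌsko.fe.ˈro.

primary 6, secondary 2, 4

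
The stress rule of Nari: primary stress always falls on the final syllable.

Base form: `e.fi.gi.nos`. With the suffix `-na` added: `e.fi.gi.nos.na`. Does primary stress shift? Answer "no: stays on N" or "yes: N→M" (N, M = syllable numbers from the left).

Base `e.fi.gi.nos` (4 syllables):
  The word has 4 syllables; the final syllable is syllable 4 (nos).
  → primary stress on syllable 4.
Suffixed `e.fi.gi.nos.na` (5 syllables):
  The word has 5 syllables; the final syllable is syllable 5 (na).
  → primary stress on syllable 5.

yes: 4→5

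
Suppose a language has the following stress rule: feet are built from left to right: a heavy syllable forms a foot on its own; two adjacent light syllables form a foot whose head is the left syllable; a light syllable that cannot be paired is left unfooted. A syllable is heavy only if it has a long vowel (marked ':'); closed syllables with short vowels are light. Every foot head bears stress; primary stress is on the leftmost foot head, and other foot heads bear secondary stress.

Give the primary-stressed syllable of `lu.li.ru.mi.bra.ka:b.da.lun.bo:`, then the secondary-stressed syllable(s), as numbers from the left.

Weights: 1 lu L, 2 li L, 3 ru L, 4 mi L, 5 bra L, 6 ka:b H, 7 da L, 8 lun L, 9 bo: H.
Parse left to right (heavy = foot alone; LL = one foot; stranded L unfooted): (ˈlu.li) (ˈru.mi) bra (ˈka:b) (ˈda.lun) (ˈbo:).
Foot heads: 1, 3, 6, 7, 9.
Primary stress on the leftmost head = syllable 1.
Secondary stress on 3, 6, 7, 9: ˈlu.li.ˌru.mi.bra.ˌka:b.ˌda.lun.ˌbo:.

primary 1, secondary 3, 6, 7, 9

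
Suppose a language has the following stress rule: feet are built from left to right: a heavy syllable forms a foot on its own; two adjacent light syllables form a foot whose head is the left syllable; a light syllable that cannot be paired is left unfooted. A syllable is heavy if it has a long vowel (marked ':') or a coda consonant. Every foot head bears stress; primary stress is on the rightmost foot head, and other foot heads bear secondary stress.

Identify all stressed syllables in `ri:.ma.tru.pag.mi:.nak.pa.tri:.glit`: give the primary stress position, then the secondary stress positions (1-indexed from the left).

primary 9, secondary 1, 2, 4, 5, 6, 8

Weights: 1 ri: H, 2 ma L, 3 tru L, 4 pag H, 5 mi: H, 6 nak H, 7 pa L, 8 tri: H, 9 glit H.
Parse left to right (heavy = foot alone; LL = one foot; stranded L unfooted): (ˈri:) (ˈma.tru) (ˈpag) (ˈmi:) (ˈnak) pa (ˈtri:) (ˈglit).
Foot heads: 1, 2, 4, 5, 6, 8, 9.
Primary stress on the rightmost head = syllable 9.
Secondary stress on 1, 2, 4, 5, 6, 8: ˌri:.ˌma.tru.ˌpag.ˌmi:.ˌnak.pa.ˌtri:.ˈglit.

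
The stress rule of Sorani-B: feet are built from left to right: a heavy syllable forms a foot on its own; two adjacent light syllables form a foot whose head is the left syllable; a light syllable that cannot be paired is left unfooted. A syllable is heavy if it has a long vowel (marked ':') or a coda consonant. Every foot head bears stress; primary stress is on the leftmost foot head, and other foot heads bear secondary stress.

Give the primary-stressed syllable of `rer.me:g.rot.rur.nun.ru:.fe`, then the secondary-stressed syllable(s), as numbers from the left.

Weights: 1 rer H, 2 me:g H, 3 rot H, 4 rur H, 5 nun H, 6 ru: H, 7 fe L.
Parse left to right (heavy = foot alone; LL = one foot; stranded L unfooted): (ˈrer) (ˈme:g) (ˈrot) (ˈrur) (ˈnun) (ˈru:) fe.
Foot heads: 1, 2, 3, 4, 5, 6.
Primary stress on the leftmost head = syllable 1.
Secondary stress on 2, 3, 4, 5, 6: ˈrer.ˌme:g.ˌrot.ˌrur.ˌnun.ˌru:.fe.

primary 1, secondary 2, 3, 4, 5, 6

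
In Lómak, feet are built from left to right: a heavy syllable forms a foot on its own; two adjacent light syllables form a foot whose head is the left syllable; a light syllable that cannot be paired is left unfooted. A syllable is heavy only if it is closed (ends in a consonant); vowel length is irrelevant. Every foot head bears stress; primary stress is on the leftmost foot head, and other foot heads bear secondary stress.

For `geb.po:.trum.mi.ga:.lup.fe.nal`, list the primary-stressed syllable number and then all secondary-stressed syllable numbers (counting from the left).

primary 1, secondary 3, 4, 6, 8

Weights: 1 geb H, 2 po: L, 3 trum H, 4 mi L, 5 ga: L, 6 lup H, 7 fe L, 8 nal H.
Parse left to right (heavy = foot alone; LL = one foot; stranded L unfooted): (ˈgeb) po: (ˈtrum) (ˈmi.ga:) (ˈlup) fe (ˈnal).
Foot heads: 1, 3, 4, 6, 8.
Primary stress on the leftmost head = syllable 1.
Secondary stress on 3, 4, 6, 8: ˈgeb.po:.ˌtrum.ˌmi.ga:.ˌlup.fe.ˌnal.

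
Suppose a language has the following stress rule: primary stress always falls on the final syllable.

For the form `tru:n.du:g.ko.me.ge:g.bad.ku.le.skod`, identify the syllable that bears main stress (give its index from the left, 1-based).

9

The word has 9 syllables; the final syllable is syllable 9 (skod).
Primary stress: syllable 9 → tru:n.du:g.ko.me.ge:g.bad.ku.le.ˈskod.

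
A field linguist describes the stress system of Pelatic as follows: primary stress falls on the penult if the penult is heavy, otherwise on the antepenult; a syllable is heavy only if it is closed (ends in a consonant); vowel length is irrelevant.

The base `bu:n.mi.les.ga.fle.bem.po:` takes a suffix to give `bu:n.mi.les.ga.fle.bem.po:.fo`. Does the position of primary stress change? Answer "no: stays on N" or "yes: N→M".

Base `bu:n.mi.les.ga.fle.bem.po:` (7 syllables):
  Weights: 5 fle L, 6 bem H, 7 po: L.
  The penult (syllable 6, bem) is heavy, so it takes stress.
  → primary stress on syllable 6.
Suffixed `bu:n.mi.les.ga.fle.bem.po:.fo` (8 syllables):
  Weights: 6 bem H, 7 po: L, 8 fo L.
  The penult (syllable 7, po:) is light, so stress falls on the antepenult (syllable 6, bem).
  → primary stress on syllable 6.

no: stays on 6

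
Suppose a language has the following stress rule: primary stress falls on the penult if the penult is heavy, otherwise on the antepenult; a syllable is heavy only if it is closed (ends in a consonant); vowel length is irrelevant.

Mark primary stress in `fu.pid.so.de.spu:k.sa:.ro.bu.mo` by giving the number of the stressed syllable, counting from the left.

Weights: 7 ro L, 8 bu L, 9 mo L.
The penult (syllable 8, bu) is light, so stress falls on the antepenult (syllable 7, ro).
Primary stress: syllable 7 → fu.pid.so.de.spu:k.sa:.ˈro.bu.mo.

7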